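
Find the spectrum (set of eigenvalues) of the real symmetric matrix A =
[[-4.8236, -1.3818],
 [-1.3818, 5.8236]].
sigma(A) ≈ {-5, 6}

A is real symmetric, so its spectrum consists of real eigenvalues. Expanding the characteristic polynomial of the displayed matrix gives
  det(λ I - A) = p(λ) = λ^2 + (-1)λ + (-30).
Solving p(λ) = 0 yields eigenvalues ≈ -5, 6. (A is shown rounded to 4 decimals, so these recover the underlying integer eigenvalues to within that precision.)
Verification: the trace of A = 1 equals the sum of eigenvalues 1, and det(A) ≈ -30.0001 matches the eigenvalue product -30.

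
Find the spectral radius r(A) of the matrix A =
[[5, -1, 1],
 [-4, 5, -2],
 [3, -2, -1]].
r(A) = (6 + sqrt(92))/2 ≈ 7.7958

The eigenvalues of A are the roots of its characteristic polynomial. With M = A (coefficients from the trace, the sum of principal 2x2 minors, and det A):
  p(λ) = det(λ I - M) = λ^3 - 9λ^2 + 4λ + 42.
By the rational root theorem any rational root is an integer divisor of 42. Testing λ = 3: p(3) = 27 - 81 + 12 + 42 = 0, so λ = 3 is a root. Dividing out (λ - 3) leaves p(λ) = (λ - 3)(λ^2 - 6λ - 14). For λ^2 - 6λ - 14 the discriminant is 92. It is nonnegative but not a perfect square, so the roots are real and irrational: λ = (6 ± sqrt(92))/2 ≈ 7.7958, -1.7958.
Thus the eigenvalues (to 4 decimals) are 7.7958 (modulus 7.7958); -1.7958 (modulus 1.7958); 3 (modulus 3). The spectral radius is the largest modulus: r(A) = (6 + sqrt(92))/2 ≈ 7.7958. (Cross-check: r(A) ≤ ||A||_2 ≈ 8.6697; equality holds whenever A is normal, though it can also hold for some non-normal A.)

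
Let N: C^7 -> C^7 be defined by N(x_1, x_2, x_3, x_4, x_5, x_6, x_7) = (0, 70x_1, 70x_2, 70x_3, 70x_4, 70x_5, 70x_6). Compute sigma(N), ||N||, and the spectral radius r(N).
sigma(N) = {0}; ||N|| = 70; r(N) = 0. (N is nilpotent with N^7 = 0.)

On C^7, N is a strictly lower-triangular matrix with 70 on the subdiagonal and zeros elsewhere, so its characteristic polynomial is lambda^7 and every eigenvalue is 0: sigma(N) = {0}. For the operator norm, N e_i = 70e_{i+1} for i = 1, ..., 6 and N e_7 = 0, so the singular values of N are 70 (with multiplicity 6) and 0; hence ||N|| = 70. The spectral radius r(N) = max|lambda| = 0. Note ||N|| > r(N) — characteristic of non-normal nilpotent operators. Indeed N^7 = 0.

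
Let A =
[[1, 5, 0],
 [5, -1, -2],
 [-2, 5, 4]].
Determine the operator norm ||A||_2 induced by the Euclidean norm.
||A||_2 ≈ 8.3758 (= sqrt(largest eigenvalue of A^T A))

||A||_2 = sigma_max(A) = sqrt(lambda_max(A^T A)). Form the symmetric matrix M = A^T A =
[[30, -10, -18],
 [-10, 51, 22],
 [-18, 22, 20]].
Its characteristic polynomial (trace, sum of principal 2x2 minors, determinant of M give the coefficients) is
  p(λ) = det(λ I - M) = λ^3 - 101λ^2 + 2242λ - 5476.
No integer candidate from the rational root theorem (±divisors of 5476) is a root, so the roots are irrational. The cubic discriminant is Δ = 5140337812 > 0, so there are three distinct real roots. p(2) = -1388 and p(3) = 368 have opposite signs, so a root lies in (2, 3); Newton's method refines it to λ ≈ 2.7814. p(28) = 68 and p(29) = -1010 have opposite signs, so a root lies in (28, 29); Newton's method refines it to λ ≈ 28.064. p(70) = -436 and p(71) = 2476 have opposite signs, so a root lies in (70, 71); Newton's method refines it to λ ≈ 70.1547. Check (Vieta): the three roots sum to 101, matching tr M = 101.
So the eigenvalues of A^T A are ≈ 2.7814, 28.064, 70.1547 (all ≥ 0, as they must be for A^T A). The largest is λ_max ≈ 70.1547, hence ||A||_2 = sqrt(λ_max) ≈ 8.3758.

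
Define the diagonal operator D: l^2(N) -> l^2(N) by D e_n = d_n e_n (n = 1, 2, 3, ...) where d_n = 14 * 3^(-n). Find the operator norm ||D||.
||D|| = 14/3 (attained at n = 1)

For D diagonal, ||D|| = sup_n |d_n|. The sequence d_n = 14 * 3^(-n) is positive and strictly decreasing (ratio 3^(-1) < 1), so the supremum is d_1 = 14/3. Hence ||D|| = 14/3.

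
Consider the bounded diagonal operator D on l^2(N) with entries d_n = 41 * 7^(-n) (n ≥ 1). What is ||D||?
||D|| = 41/7 (attained at n = 1)

For D diagonal, ||D|| = sup_n |d_n|. The sequence d_n = 41 * 7^(-n) is positive and strictly decreasing (ratio 7^(-1) < 1), so the supremum is d_1 = 41/7. Hence ||D|| = 41/7.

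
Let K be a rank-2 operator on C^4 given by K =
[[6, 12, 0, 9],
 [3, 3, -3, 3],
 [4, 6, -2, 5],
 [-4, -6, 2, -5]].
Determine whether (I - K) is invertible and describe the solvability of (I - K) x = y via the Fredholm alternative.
(I - K) is invertible (det(I - K) = -10 ≠ 0), so for every y in C^4 the equation (I - K) x = y has a unique solution.

K has rank 2 and factors as K = U V^T = u1 v1^T + u2 v2^T with u1 = (3, 3, 3, -3), v1 = (1, 1, -1, 1), u2 = (-3, 0, -1, 1), v2 = (-1, -3, -1, -2) (multiplying out reproduces the displayed K). The nonzero eigenvalues of U V^T coincide with those of the 2 x 2 matrix G = V^T U = [[v1·u1, v1·u2], [v2·u1, v2·u2]] = [[0, -1], [-9, 2]], and by the Sylvester determinant identity det(I_4 - U V^T) = det(I_2 - V^T U) = det([[1, 1], [9, -1]]) = (1)(-1) - (1)(9) = -10. (Direct check: I - K =
[[-5, -12, 0, -9],
 [-3, -2, 3, -3],
 [-4, -6, 3, -5],
 [4, 6, -2, 6]]
has determinant -10.) The finite-dimensional Fredholm alternative says: either (I - K) is invertible, or ker(I - K) ≠ {0} and then range(I - K) = ker((I - K)^*)^⊥, with dim ker(I - K) = dim ker((I - K)^*). Since det(I - K) ≠ 0, 1 is not an eigenvalue of K and ker(I - K) = {0}, so we are in the first case: for every y there is a unique x = (I - K)^(-1) y. (Explicitly, by the Woodbury identity, (I - U V^T)^(-1) = I + U (I_2 - G)^(-1) V^T.)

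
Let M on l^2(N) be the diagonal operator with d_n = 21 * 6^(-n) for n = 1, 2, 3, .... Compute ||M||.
||M|| = 7/2 (attained at n = 1)

For M diagonal, ||M|| = sup_n |d_n|. The sequence d_n = 21 * 6^(-n) is positive and strictly decreasing (ratio 6^(-1) < 1), so the supremum is d_1 = 21/6 = 7/2. Hence ||M|| = 7/2.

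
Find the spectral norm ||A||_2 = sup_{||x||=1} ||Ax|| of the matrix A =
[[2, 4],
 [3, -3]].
||A||_2 = sqrt((38 + sqrt(148))/2) ≈ 5.0083 (= sqrt(largest eigenvalue of A^T A))

||A||_2 = sigma_max(A) = sqrt(lambda_max(A^T A)). Form the symmetric matrix M = A^T A =
[[13, -1],
 [-1, 25]].
Its characteristic polynomial (trace, determinant of M give the coefficients) is
  p(λ) = det(λ I - M) = λ^2 - 38λ + 324.
For λ^2 - 38λ + 324 the discriminant is 148. It is nonnegative but not a perfect square, so the roots are real and irrational: λ = (38 ± sqrt(148))/2 ≈ 25.0828, 12.9172.
So the eigenvalues of A^T A are ≈ 12.9172, 25.0828 (all ≥ 0, as they must be for A^T A). The largest is λ_max = (38 + sqrt(148))/2 ≈ 25.0828, hence ||A||_2 = sqrt(λ_max) = sqrt((38 + sqrt(148))/2) ≈ 5.0083.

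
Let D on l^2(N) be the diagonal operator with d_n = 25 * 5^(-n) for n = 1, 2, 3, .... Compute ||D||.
||D|| = 5 (attained at n = 1)

For D diagonal, ||D|| = sup_n |d_n|. The sequence d_n = 25 * 5^(-n) is positive and strictly decreasing (ratio 5^(-1) < 1), so the supremum is d_1 = 25/5 = 5. Hence ||D|| = 5.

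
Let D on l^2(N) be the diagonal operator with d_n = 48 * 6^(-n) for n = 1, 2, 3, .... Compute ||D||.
||D|| = 8 (attained at n = 1)

For D diagonal, ||D|| = sup_n |d_n|. The sequence d_n = 48 * 6^(-n) is positive and strictly decreasing (ratio 6^(-1) < 1), so the supremum is d_1 = 48/6 = 8. Hence ||D|| = 8.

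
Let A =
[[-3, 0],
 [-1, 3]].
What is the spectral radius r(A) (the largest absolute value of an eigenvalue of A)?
r(A) = 3

The eigenvalues of A are the roots of its characteristic polynomial. With M = A (coefficients from the trace and determinant):
  p(λ) = det(λ I - M) = λ^2 - 9.
For λ^2 - 9 the discriminant is 36. It is a perfect square (6^2), so the roots are rational: λ = (0 ± 6)/2 = 3, -3.
Thus the eigenvalues (to 4 decimals) are 3 (modulus 3); -3 (modulus 3). The spectral radius is the largest modulus: r(A) = 3. (Cross-check: r(A) ≤ ||A||_2 ≈ 3.5414; equality holds whenever A is normal, though it can also hold for some non-normal A.)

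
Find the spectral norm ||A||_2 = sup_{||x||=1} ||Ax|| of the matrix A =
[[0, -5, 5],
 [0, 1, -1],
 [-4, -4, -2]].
||A||_2 = sqrt((88 + sqrt(672))/2) ≈ 7.5473 (= sqrt(largest eigenvalue of A^T A))

||A||_2 = sigma_max(A) = sqrt(lambda_max(A^T A)). Form the symmetric matrix M = A^T A =
[[16, 16, 8],
 [16, 42, -18],
 [8, -18, 30]].
Its characteristic polynomial (trace, sum of principal 2x2 minors, determinant of M give the coefficients) is
  p(λ) = det(λ I - M) = λ^3 - 88λ^2 + 1768λ.
The constant term is 0, so λ = 0 is a root. Dividing out λ leaves p(λ) = λ(λ^2 - 88λ + 1768). For λ^2 - 88λ + 1768 the discriminant is 672. It is nonnegative but not a perfect square, so the roots are real and irrational: λ = (88 ± sqrt(672))/2 ≈ 56.9615, 31.0385.
So the eigenvalues of A^T A are ≈ 0, 31.0385, 56.9615 (all ≥ 0, as they must be for A^T A). The largest is λ_max = (88 + sqrt(672))/2 ≈ 56.9615, hence ||A||_2 = sqrt(λ_max) = sqrt((88 + sqrt(672))/2) ≈ 7.5473.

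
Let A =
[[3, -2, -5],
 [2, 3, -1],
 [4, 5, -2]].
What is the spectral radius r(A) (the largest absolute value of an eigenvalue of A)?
r(A) ≈ 4.9957

The eigenvalues of A are the roots of its characteristic polynomial. With M = A (coefficients from the trace, the sum of principal 2x2 minors, and det A):
  p(λ) = det(λ I - M) = λ^3 - 4λ^2 + 26λ - 7.
No integer candidate from the rational root theorem (±divisors of 7) is a root, so the roots are irrational. The cubic discriminant is Δ = -49499 < 0, so there is one real root and a complex-conjugate pair. p(0) = -7 and p(1) = 16 have opposite signs, so a root lies in (0, 1); Newton's method refines it to λ ≈ 0.2805. Dividing out (λ - (0.2805)) leaves approximately λ^2 - 3.7195λ + 24.9567. For λ^2 - 3.7195λ + 24.9567 the discriminant is -85.9921. It is negative, so the remaining roots are the complex-conjugate pair λ ≈ 1.8598 ± 4.6366i. Their product equals the constant term, so |λ|^2 ≈ 24.9567 and |λ| ≈ 4.9957.
Thus the eigenvalues (to 4 decimals) are 0.2805 (modulus 0.2805); 1.8598 ± 4.6366i (modulus 4.9957). The spectral radius is the largest modulus: r(A) ≈ 4.9957. (Cross-check: r(A) ≤ ||A||_2 ≈ 8.0674; equality holds whenever A is normal, though it can also hold for some non-normal A.)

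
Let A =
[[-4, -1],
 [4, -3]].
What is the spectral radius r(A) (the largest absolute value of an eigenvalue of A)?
r(A) = 4

The eigenvalues of A are the roots of its characteristic polynomial. With M = A (coefficients from the trace and determinant):
  p(λ) = det(λ I - M) = λ^2 + 7λ + 16.
For λ^2 + 7λ + 16 the discriminant is -15. It is negative, so the roots are the complex-conjugate pair λ = -7/2 ± (sqrt(15)/2) i ≈ -3.5 ± 1.9365i. For a conjugate pair the product of the roots equals the constant term, so |λ|^2 = 16 and |λ| = sqrt(16) = 4.
Thus the eigenvalues (to 4 decimals) are -3.5 ± 1.9365i (modulus 4). The spectral radius is the largest modulus: r(A) = 4. (Cross-check: r(A) ≤ ||A||_2 ≈ 5.8823; equality holds whenever A is normal, though it can also hold for some non-normal A.)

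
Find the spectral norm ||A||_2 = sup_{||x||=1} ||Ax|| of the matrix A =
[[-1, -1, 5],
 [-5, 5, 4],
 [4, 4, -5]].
||A||_2 ≈ 10.0293 (= sqrt(largest eigenvalue of A^T A))

||A||_2 = sigma_max(A) = sqrt(lambda_max(A^T A)). Form the symmetric matrix M = A^T A =
[[42, -8, -45],
 [-8, 42, -5],
 [-45, -5, 66]].
Its characteristic polynomial (trace, sum of principal 2x2 minors, determinant of M give the coefficients) is
  p(λ) = det(λ I - M) = λ^3 - 150λ^2 + 5194λ - 22500.
No integer candidate from the rational root theorem (±divisors of 22500) is a root, so the roots are irrational. The cubic discriminant is Δ = 44626194464 > 0, so there are three distinct real roots. p(5) = -155 and p(6) = 3480 have opposite signs, so a root lies in (5, 6); Newton's method refines it to λ ≈ 5.0412. p(44) = 820 and p(45) = -1395 have opposite signs, so a root lies in (44, 45); Newton's method refines it to λ ≈ 44.372. p(100) = -3100 and p(101) = 2245 have opposite signs, so a root lies in (100, 101); Newton's method refines it to λ ≈ 100.5869. Check (Vieta): the three roots sum to 150, matching tr M = 150.
So the eigenvalues of A^T A are ≈ 5.0412, 44.372, 100.5869 (all ≥ 0, as they must be for A^T A). The largest is λ_max ≈ 100.5869, hence ||A||_2 = sqrt(λ_max) ≈ 10.0293.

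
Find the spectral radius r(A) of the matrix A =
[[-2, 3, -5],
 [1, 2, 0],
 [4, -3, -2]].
r(A) ≈ 5.0627

The eigenvalues of A are the roots of its characteristic polynomial. With M = A (coefficients from the trace, the sum of principal 2x2 minors, and det A):
  p(λ) = det(λ I - M) = λ^3 + 2λ^2 + 13λ - 69.
No integer candidate from the rational root theorem (±divisors of 69) is a root, so the roots are irrational. The cubic discriminant is Δ = -166743 < 0, so there is one real root and a complex-conjugate pair. p(2) = -27 and p(3) = 15 have opposite signs, so a root lies in (2, 3); Newton's method refines it to λ ≈ 2.692. Dividing out (λ - (2.692)) leaves approximately λ^2 + 4.692λ + 25.6311. For λ^2 + 4.692λ + 25.6311 the discriminant is -80.5094. It is negative, so the remaining roots are the complex-conjugate pair λ ≈ -2.346 ± 4.4864i. Their product equals the constant term, so |λ|^2 ≈ 25.6311 and |λ| ≈ 5.0627.
Thus the eigenvalues (to 4 decimals) are 2.692 (modulus 2.692); -2.346 ± 4.4864i (modulus 5.0627). The spectral radius is the largest modulus: r(A) ≈ 5.0627. (Cross-check: r(A) ≤ ||A||_2 ≈ 6.5082; equality holds whenever A is normal, though it can also hold for some non-normal A.)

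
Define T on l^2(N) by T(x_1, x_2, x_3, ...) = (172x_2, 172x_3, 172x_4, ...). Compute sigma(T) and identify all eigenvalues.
sigma(T) = closed disk {z in C : |z| ≤ 172}; sigma_p(T) = open disk {z in C : |z| < 172}

Note T = 172·V where V is the unit left shift (V x)_k = x_{k+1}; so sigma(T) = 172·sigma(V) and ||T|| = 172||V||. ||T x||^2 = 29584sum_{k≥2} |x_k|^2 ≤ 29584||x||^2, with equality on {x : x_1 = 0}, so ||T|| = 172. For any lambda with |lambda| < 172, set r = lambda/172 (|r| < 1); the vector x = (1, r, r^2, ...) is in l^2 and satisfies T x = 172(r, r^2, ...) = lambda x, so lambda is an eigenvalue. On the boundary |lambda| = 172 the geometric series diverges, so no l^2 eigenvector exists, but these lambda lie in the approximate point spectrum. Hence sigma(T) is the closed disk of radius 172 and sigma_p(T) is the open disk.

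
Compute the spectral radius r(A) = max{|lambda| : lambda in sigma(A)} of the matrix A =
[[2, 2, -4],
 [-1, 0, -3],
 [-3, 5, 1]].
r(A) ≈ 4.6899

The eigenvalues of A are the roots of its characteristic polynomial. With M = A (coefficients from the trace, the sum of principal 2x2 minors, and det A):
  p(λ) = det(λ I - M) = λ^3 - 3λ^2 + 7λ - 70.
No integer candidate from the rational root theorem (±divisors of 70) is a root, so the roots are irrational. The cubic discriminant is Δ = -114331 < 0, so there is one real root and a complex-conjugate pair. p(4) = -26 and p(5) = 15 have opposite signs, so a root lies in (4, 5); Newton's method refines it to λ ≈ 4.6899. Dividing out (λ - (4.6899)) leaves approximately λ^2 + 1.6899λ + 14.9256. For λ^2 + 1.6899λ + 14.9256 the discriminant is -56.8466. It is negative, so the remaining roots are the complex-conjugate pair λ ≈ -0.845 ± 3.7698i. Their product equals the constant term, so |λ|^2 ≈ 14.9256 and |λ| ≈ 3.8634.
Thus the eigenvalues (to 4 decimals) are 4.6899 (modulus 4.6899); -0.845 ± 3.7698i (modulus 3.8634). The spectral radius is the largest modulus: r(A) ≈ 4.6899. (Cross-check: r(A) ≤ ||A||_2 ≈ 5.9161; equality holds whenever A is normal, though it can also hold for some non-normal A.)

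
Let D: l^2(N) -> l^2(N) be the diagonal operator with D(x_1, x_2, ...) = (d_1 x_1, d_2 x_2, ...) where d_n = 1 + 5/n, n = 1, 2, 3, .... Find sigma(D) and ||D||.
sigma(D) = {1 + 5/n : n ≥ 1} ∪ {1}; ||D|| = 6

A bounded diagonal operator on l^2 with diagonal entries d_n has spectrum equal to the closure of {d_n : n ≥ 1}: every d_n is an eigenvalue (with eigenvector e_n), so {d_n} ⊂ sigma(D); the spectrum is closed, so its closure is too; and for lambda not in the closure, (D - lambda I) has bounded inverse (the diagonal entries 1/(d_n - lambda) are bounded). For our sequence d_n = 1 + 5/n, n = 1, 2, 3, ...:
  - {d_n} = {1 + 5/n : n ≥ 1}; the only limit point is 1
  - closure = {1 + 5/n : n ≥ 1} ∪ {1}
For the norm: a diagonal operator has ||D|| = sup_n |d_n|. Here d_n = 1 + 5/n is positive and decreasing, so sup_n |d_n| = d_1 = 1 + 5 = 6. So ||D|| = 6.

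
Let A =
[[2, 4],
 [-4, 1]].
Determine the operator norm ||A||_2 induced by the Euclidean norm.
||A||_2 = sqrt((37 + sqrt(73))/2) ≈ 4.772 (= sqrt(largest eigenvalue of A^T A))

||A||_2 = sigma_max(A) = sqrt(lambda_max(A^T A)). Form the symmetric matrix M = A^T A =
[[20, 4],
 [4, 17]].
Its characteristic polynomial (trace, determinant of M give the coefficients) is
  p(λ) = det(λ I - M) = λ^2 - 37λ + 324.
For λ^2 - 37λ + 324 the discriminant is 73. It is nonnegative but not a perfect square, so the roots are real and irrational: λ = (37 ± sqrt(73))/2 ≈ 22.772, 14.228.
So the eigenvalues of A^T A are ≈ 14.228, 22.772 (all ≥ 0, as they must be for A^T A). The largest is λ_max = (37 + sqrt(73))/2 ≈ 22.772, hence ||A||_2 = sqrt(λ_max) = sqrt((37 + sqrt(73))/2) ≈ 4.772.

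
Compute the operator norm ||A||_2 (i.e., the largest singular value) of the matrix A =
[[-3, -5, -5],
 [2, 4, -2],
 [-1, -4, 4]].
||A||_2 ≈ 8.4043 (= sqrt(largest eigenvalue of A^T A))

||A||_2 = sigma_max(A) = sqrt(lambda_max(A^T A)). Form the symmetric matrix M = A^T A =
[[14, 27, 7],
 [27, 57, 1],
 [7, 1, 45]].
Its characteristic polynomial (trace, sum of principal 2x2 minors, determinant of M give the coefficients) is
  p(λ) = det(λ I - M) = λ^3 - 116λ^2 + 3214λ - 676.
No integer candidate from the rational root theorem (±divisors of 676) is a root, so the roots are irrational. The cubic discriminant is Δ = 6501398896 > 0, so there are three distinct real roots. p(0) = -676 and p(1) = 2423 have opposite signs, so a root lies in (0, 1); Newton's method refines it to λ ≈ 0.2119. p(45) = 179 and p(46) = -952 have opposite signs, so a root lies in (45, 46); Newton's method refines it to λ ≈ 45.1559. p(70) = -1096 and p(71) = 673 have opposite signs, so a root lies in (70, 71); Newton's method refines it to λ ≈ 70.6321. Check (Vieta): the three roots sum to 116, matching tr M = 116.
So the eigenvalues of A^T A are ≈ 0.2119, 45.1559, 70.6321 (all ≥ 0, as they must be for A^T A). The largest is λ_max ≈ 70.6321, hence ||A||_2 = sqrt(λ_max) ≈ 8.4043.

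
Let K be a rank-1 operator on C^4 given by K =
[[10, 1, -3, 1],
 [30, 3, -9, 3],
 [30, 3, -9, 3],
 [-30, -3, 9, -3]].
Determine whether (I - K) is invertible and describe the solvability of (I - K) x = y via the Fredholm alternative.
(I - K) is singular (det(I - K) = 0, i.e. 1 ∈ sigma(K)). (I - K) x = y is solvable iff y ⊥ ker((I - K)^*) = span{(10, 1, -3, 1)}, i.e. iff 10y_1 + y_2 - 3y_3 + y_4 = 0. When solvable, the solutions are x = y + c·(1, 3, 3, -3), c arbitrary (ker(I - K) = span{(1, 3, 3, -3)}, dimension 1).

K has rank 1, so it is an outer product K = u v^T: every row of K is a multiple of one row vector. Reading off the entries, u = (1, 3, 3, -3) and v = (10, 1, -3, 1) (row i of K equals u_i·v^T). A rank-one matrix u v^T satisfies K u = u (v·u) and kills the (3)-dimensional subspace v^⊥, so its characteristic polynomial is lambda^3 (lambda - v·u) with v·u = tr K = 1. Hence the eigenvalues of I - K are 1 (multiplicity 3) and 1 - (1) = 0, so det(I - K) = 0. (Direct check: I - K =
[[-9, -1, 3, -1],
 [-30, -2, 9, -3],
 [-30, -3, 10, -3],
 [30, 3, -9, 4]]
has determinant 0.) So 1 is an eigenvalue of K and (I - K) is not invertible. The finite-dimensional Fredholm alternative says: either (I - K) is invertible, or ker(I - K) ≠ {0} and then range(I - K) = ker((I - K)^*)^⊥, with dim ker(I - K) = dim ker((I - K)^*). We are in the second case, so we need both kernels. Kernel of I - K: (I - K) u = u - u (v·u) = u - u = 0, so ker(I - K) = span{u} = span{(1, 3, 3, -3)} (it is exactly 1-dimensional because rank(I - K) = 3). Kernel of the adjoint: K is real, so (I - K)^* = I - K^T = I - v u^T, and (I - v u^T) v = v - v (u·v) = 0; hence ker((I - K)^*) = span{v} = span{(10, 1, -3, 1)}. Therefore (I - K) x = y is solvable iff <y, v> = 0, i.e. iff 10y_1 + y_2 - 3y_3 + y_4 = 0. When this holds, K y = u (v·y) = 0, so (I - K) y = y and x = y is a particular solution; the full solution set is the line x = y + c·u = y + c·(1, 3, 3, -3), c ∈ C.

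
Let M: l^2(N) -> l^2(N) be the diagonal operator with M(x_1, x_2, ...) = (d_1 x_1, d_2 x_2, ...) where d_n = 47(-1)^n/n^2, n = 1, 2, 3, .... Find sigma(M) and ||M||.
sigma(M) = {47(-1)^n/n^2 : n ≥ 1} ∪ {0}; ||M|| = 47

A bounded diagonal operator on l^2 with diagonal entries d_n has spectrum equal to the closure of {d_n : n ≥ 1}: every d_n is an eigenvalue (with eigenvector e_n), so {d_n} ⊂ sigma(M); the spectrum is closed, so its closure is too; and for lambda not in the closure, (M - lambda I) has bounded inverse (the diagonal entries 1/(d_n - lambda) are bounded). For our sequence d_n = 47(-1)^n/n^2, n = 1, 2, 3, ...:
  - {d_n} = {47(-1)^n/n^2 : n ≥ 1}; the only limit point is 0
  - closure = {47(-1)^n/n^2 : n ≥ 1} ∪ {0}
For the norm: a diagonal operator has ||M|| = sup_n |d_n|. Here |d_n| = 47/n^2 is decreasing, so sup_n |d_n| = |d_1| = 47. So ||M|| = 47.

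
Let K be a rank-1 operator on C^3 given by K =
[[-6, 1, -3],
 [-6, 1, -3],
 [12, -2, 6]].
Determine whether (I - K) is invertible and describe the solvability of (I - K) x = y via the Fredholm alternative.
(I - K) is singular (det(I - K) = 0, i.e. 1 ∈ sigma(K)). (I - K) x = y is solvable iff y ⊥ ker((I - K)^*) = span{(-6, 1, -3)}, i.e. iff -6y_1 + y_2 - 3y_3 = 0. When solvable, the solutions are x = y + c·(1, 1, -2), c arbitrary (ker(I - K) = span{(1, 1, -2)}, dimension 1).

K has rank 1, so it is an outer product K = u v^T: every row of K is a multiple of one row vector. Reading off the entries, u = (1, 1, -2) and v = (-6, 1, -3) (row i of K equals u_i·v^T). A rank-one matrix u v^T satisfies K u = u (v·u) and kills the (2)-dimensional subspace v^⊥, so its characteristic polynomial is lambda^2 (lambda - v·u) with v·u = tr K = 1. Hence the eigenvalues of I - K are 1 (multiplicity 2) and 1 - (1) = 0, so det(I - K) = 0. (Direct check: I - K =
[[7, -1, 3],
 [6, 0, 3],
 [-12, 2, -5]]
has determinant 0.) So 1 is an eigenvalue of K and (I - K) is not invertible. The finite-dimensional Fredholm alternative says: either (I - K) is invertible, or ker(I - K) ≠ {0} and then range(I - K) = ker((I - K)^*)^⊥, with dim ker(I - K) = dim ker((I - K)^*). We are in the second case, so we need both kernels. Kernel of I - K: (I - K) u = u - u (v·u) = u - u = 0, so ker(I - K) = span{u} = span{(1, 1, -2)} (it is exactly 1-dimensional because rank(I - K) = 2). Kernel of the adjoint: K is real, so (I - K)^* = I - K^T = I - v u^T, and (I - v u^T) v = v - v (u·v) = 0; hence ker((I - K)^*) = span{v} = span{(-6, 1, -3)}. Therefore (I - K) x = y is solvable iff <y, v> = 0, i.e. iff -6y_1 + y_2 - 3y_3 = 0. When this holds, K y = u (v·y) = 0, so (I - K) y = y and x = y is a particular solution; the full solution set is the line x = y + c·u = y + c·(1, 1, -2), c ∈ C.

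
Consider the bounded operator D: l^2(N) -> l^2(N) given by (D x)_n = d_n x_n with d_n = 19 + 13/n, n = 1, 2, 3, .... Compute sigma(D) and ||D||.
sigma(D) = {19 + 13/n : n ≥ 1} ∪ {19}; ||D|| = 32

A bounded diagonal operator on l^2 with diagonal entries d_n has spectrum equal to the closure of {d_n : n ≥ 1}: every d_n is an eigenvalue (with eigenvector e_n), so {d_n} ⊂ sigma(D); the spectrum is closed, so its closure is too; and for lambda not in the closure, (D - lambda I) has bounded inverse (the diagonal entries 1/(d_n - lambda) are bounded). For our sequence d_n = 19 + 13/n, n = 1, 2, 3, ...:
  - {d_n} = {19 + 13/n : n ≥ 1}; the only limit point is 19
  - closure = {19 + 13/n : n ≥ 1} ∪ {19}
For the norm: a diagonal operator has ||D|| = sup_n |d_n|. Here d_n = 19 + 13/n is positive and decreasing, so sup_n |d_n| = d_1 = 19 + 13 = 32. So ||D|| = 32.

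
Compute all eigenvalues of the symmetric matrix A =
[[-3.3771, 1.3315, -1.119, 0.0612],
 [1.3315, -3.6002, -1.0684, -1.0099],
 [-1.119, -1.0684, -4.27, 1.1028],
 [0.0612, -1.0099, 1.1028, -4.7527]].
sigma(A) ≈ {-6, -5, -4, -1}

A is real symmetric, so its spectrum consists of real eigenvalues. Expanding the characteristic polynomial of the displayed matrix gives
  det(λ I - A) = p(λ) = λ^4 + (16)λ^3 + (89)λ^2 + (194)λ + (120).
Solving p(λ) = 0 yields eigenvalues ≈ -6, -5, -4, -1. (A is shown rounded to 4 decimals, so these recover the underlying integer eigenvalues to within that precision.)
Verification: the trace of A = -16 equals the sum of eigenvalues -16, and det(A) ≈ 119.9999 matches the eigenvalue product 120.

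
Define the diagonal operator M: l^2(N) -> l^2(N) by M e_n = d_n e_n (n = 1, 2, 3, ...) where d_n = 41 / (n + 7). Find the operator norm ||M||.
||M|| = 41/8 (attained at n = 1)

For M diagonal, ||M|| = sup_n |d_n| = sup_n 41/(n + 7). This is positive and strictly decreasing in n, so the supremum is attained at n = 1: d_1 = 41/(1 + 7) = 41/8. Hence ||M|| = 41/8.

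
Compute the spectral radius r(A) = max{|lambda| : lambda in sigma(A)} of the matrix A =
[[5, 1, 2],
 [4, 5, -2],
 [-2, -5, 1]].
r(A) ≈ 6.2464

The eigenvalues of A are the roots of its characteristic polynomial. With M = A (coefficients from the trace, the sum of principal 2x2 minors, and det A):
  p(λ) = det(λ I - M) = λ^3 - 11λ^2 + 25λ + 45.
No integer candidate from the rational root theorem (±divisors of 45) is a root, so the roots are irrational. The cubic discriminant is Δ = -24720 < 0, so there is one real root and a complex-conjugate pair. p(-2) = -57 and p(-1) = 8 have opposite signs, so a root lies in (-2, -1); Newton's method refines it to λ ≈ -1.1533. Dividing out (λ - (-1.1533)) leaves approximately λ^2 - 12.1533λ + 39.017. For λ^2 - 12.1533λ + 39.017 the discriminant is -8.3642. It is negative, so the remaining roots are the complex-conjugate pair λ ≈ 6.0767 ± 1.446i. Their product equals the constant term, so |λ|^2 ≈ 39.017 and |λ| ≈ 6.2464.
Thus the eigenvalues (to 4 decimals) are -1.1533 (modulus 1.1533); 6.0767 ± 1.446i (modulus 6.2464). The spectral radius is the largest modulus: r(A) ≈ 6.2464. (Cross-check: r(A) ≤ ||A||_2 ≈ 9.1849; equality holds whenever A is normal, though it can also hold for some non-normal A.)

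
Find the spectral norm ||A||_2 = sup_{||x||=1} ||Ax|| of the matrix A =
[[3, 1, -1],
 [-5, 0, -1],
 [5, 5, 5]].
||A||_2 ≈ 9.6888 (= sqrt(largest eigenvalue of A^T A))

||A||_2 = sigma_max(A) = sqrt(lambda_max(A^T A)). Form the symmetric matrix M = A^T A =
[[59, 28, 27],
 [28, 26, 24],
 [27, 24, 27]].
Its characteristic polynomial (trace, sum of principal 2x2 minors, determinant of M give the coefficients) is
  p(λ) = det(λ I - M) = λ^3 - 112λ^2 + 1740λ - 3600.
No integer candidate from the rational root theorem (±divisors of 3600) is a root, so the roots are irrational. The cubic discriminant is Δ = 8953459200 > 0, so there are three distinct real roots. p(2) = -560 and p(3) = 639 have opposite signs, so a root lies in (2, 3); Newton's method refines it to λ ≈ 2.4455. p(15) = 675 and p(16) = -336 have opposite signs, so a root lies in (15, 16); Newton's method refines it to λ ≈ 15.6817. p(93) = -6111 and p(94) = 912 have opposite signs, so a root lies in (93, 94); Newton's method refines it to λ ≈ 93.8728. Check (Vieta): the three roots sum to 112, matching tr M = 112.
So the eigenvalues of A^T A are ≈ 2.4455, 15.6817, 93.8728 (all ≥ 0, as they must be for A^T A). The largest is λ_max ≈ 93.8728, hence ||A||_2 = sqrt(λ_max) ≈ 9.6888.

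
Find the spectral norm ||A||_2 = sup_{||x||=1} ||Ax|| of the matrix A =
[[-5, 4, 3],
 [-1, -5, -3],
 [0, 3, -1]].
||A||_2 ≈ 8.4286 (= sqrt(largest eigenvalue of A^T A))

||A||_2 = sigma_max(A) = sqrt(lambda_max(A^T A)). Form the symmetric matrix M = A^T A =
[[26, -15, -12],
 [-15, 50, 24],
 [-12, 24, 19]].
Its characteristic polynomial (trace, sum of principal 2x2 minors, determinant of M give the coefficients) is
  p(λ) = det(λ I - M) = λ^3 - 95λ^2 + 1799λ - 6889.
No integer candidate from the rational root theorem (±divisors of 6889) is a root, so the roots are irrational. The cubic discriminant is Δ = 2204739072 > 0, so there are three distinct real roots. p(5) = -144 and p(6) = 701 have opposite signs, so a root lies in (5, 6); Newton's method refines it to λ ≈ 5.158. p(18) = 545 and p(19) = -144 have opposite signs, so a root lies in (18, 19); Newton's method refines it to λ ≈ 18.8001. p(71) = -144 and p(72) = 3407 have opposite signs, so a root lies in (71, 72); Newton's method refines it to λ ≈ 71.0419. Check (Vieta): the three roots sum to 95, matching tr M = 95.
So the eigenvalues of A^T A are ≈ 5.158, 18.8001, 71.0419 (all ≥ 0, as they must be for A^T A). The largest is λ_max ≈ 71.0419, hence ||A||_2 = sqrt(λ_max) ≈ 8.4286.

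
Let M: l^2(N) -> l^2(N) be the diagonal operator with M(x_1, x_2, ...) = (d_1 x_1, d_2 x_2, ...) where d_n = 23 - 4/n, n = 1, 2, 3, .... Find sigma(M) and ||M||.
sigma(M) = {23 - 4/n : n ≥ 1} ∪ {23}; ||M|| = 23

A bounded diagonal operator on l^2 with diagonal entries d_n has spectrum equal to the closure of {d_n : n ≥ 1}: every d_n is an eigenvalue (with eigenvector e_n), so {d_n} ⊂ sigma(M); the spectrum is closed, so its closure is too; and for lambda not in the closure, (M - lambda I) has bounded inverse (the diagonal entries 1/(d_n - lambda) are bounded). For our sequence d_n = 23 - 4/n, n = 1, 2, 3, ...:
  - {d_n} = {23 - 4/n : n ≥ 1}; the only limit point is 23
  - closure = {23 - 4/n : n ≥ 1} ∪ {23}
For the norm: a diagonal operator has ||M|| = sup_n |d_n|. Here d_n = 23 - 4/n increases monotonically from d_1 = 19 toward 23, with all terms in [19, 23); so sup_n |d_n| = 23 (the supremum is the limit, not attained). So ||M|| = 23.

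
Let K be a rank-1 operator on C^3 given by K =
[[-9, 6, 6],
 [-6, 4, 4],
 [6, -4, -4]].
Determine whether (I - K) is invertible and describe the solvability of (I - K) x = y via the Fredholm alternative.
(I - K) is invertible (det(I - K) = 10 ≠ 0), so for every y in C^3 the equation (I - K) x = y has a unique solution.

K has rank 1, so it is an outer product K = u v^T: every row of K is a multiple of one row vector. Reading off the entries, u = (-3, -2, 2) and v = (3, -2, -2) (row i of K equals u_i·v^T). A rank-one matrix u v^T satisfies K u = u (v·u) and kills the (2)-dimensional subspace v^⊥, so its characteristic polynomial is lambda^2 (lambda - v·u) with v·u = tr K = -9. Hence the eigenvalues of I - K are 1 (multiplicity 2) and 1 - (-9) = 10, so det(I - K) = 10. (Direct check: I - K =
[[10, -6, -6],
 [6, -3, -4],
 [-6, 4, 5]]
has determinant 10.) The finite-dimensional Fredholm alternative says: either (I - K) is invertible, or ker(I - K) ≠ {0} and then range(I - K) = ker((I - K)^*)^⊥, with dim ker(I - K) = dim ker((I - K)^*). Since det(I - K) ≠ 0, 1 is not an eigenvalue of K and ker(I - K) = {0}, so we are in the first case: for every y there is a unique x = (I - K)^(-1) y. Explicitly, by the Sherman–Morrison formula, (I - u v^T)^(-1) = I + u v^T/(1 - v·u), i.e. (I - K)^(-1) = I + K/(10).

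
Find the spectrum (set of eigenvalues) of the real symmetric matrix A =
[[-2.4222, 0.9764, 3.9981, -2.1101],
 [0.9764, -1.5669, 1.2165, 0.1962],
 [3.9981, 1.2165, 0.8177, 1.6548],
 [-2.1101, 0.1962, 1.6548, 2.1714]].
sigma(A) ≈ {-6, -2, 3, 4}

A is real symmetric, so its spectrum consists of real eigenvalues. Expanding the characteristic polynomial of the displayed matrix gives
  det(λ I - A) = p(λ) = λ^4 + (1)λ^3 + (-32)λ^2 + (12)λ + (144.0049).
Solving p(λ) = 0 yields eigenvalues ≈ -6, -2, 3, 4. (A is shown rounded to 4 decimals, so these recover the underlying integer eigenvalues to within that precision.)
Verification: the trace of A = -1 equals the sum of eigenvalues -1, and det(A) ≈ 144.0049 matches the eigenvalue product 144.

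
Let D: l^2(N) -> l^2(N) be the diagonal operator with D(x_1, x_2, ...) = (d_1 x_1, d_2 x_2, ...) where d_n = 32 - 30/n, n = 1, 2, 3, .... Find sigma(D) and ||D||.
sigma(D) = {32 - 30/n : n ≥ 1} ∪ {32}; ||D|| = 32

A bounded diagonal operator on l^2 with diagonal entries d_n has spectrum equal to the closure of {d_n : n ≥ 1}: every d_n is an eigenvalue (with eigenvector e_n), so {d_n} ⊂ sigma(D); the spectrum is closed, so its closure is too; and for lambda not in the closure, (D - lambda I) has bounded inverse (the diagonal entries 1/(d_n - lambda) are bounded). For our sequence d_n = 32 - 30/n, n = 1, 2, 3, ...:
  - {d_n} = {32 - 30/n : n ≥ 1}; the only limit point is 32
  - closure = {32 - 30/n : n ≥ 1} ∪ {32}
For the norm: a diagonal operator has ||D|| = sup_n |d_n|. Here d_n = 32 - 30/n increases monotonically from d_1 = 2 toward 32, with all terms in [2, 32); so sup_n |d_n| = 32 (the supremum is the limit, not attained). So ||D|| = 32.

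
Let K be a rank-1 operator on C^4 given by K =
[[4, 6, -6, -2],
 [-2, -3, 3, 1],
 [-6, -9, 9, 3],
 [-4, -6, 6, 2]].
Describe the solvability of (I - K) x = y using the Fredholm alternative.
(I - K) is invertible (det(I - K) = -11 ≠ 0), so for every y in C^4 the equation (I - K) x = y has a unique solution.

K has rank 1, so it is an outer product K = u v^T: every row of K is a multiple of one row vector. Reading off the entries, u = (2, -1, -3, -2) and v = (2, 3, -3, -1) (row i of K equals u_i·v^T). A rank-one matrix u v^T satisfies K u = u (v·u) and kills the (3)-dimensional subspace v^⊥, so its characteristic polynomial is lambda^3 (lambda - v·u) with v·u = tr K = 12. Hence the eigenvalues of I - K are 1 (multiplicity 3) and 1 - (12) = -11, so det(I - K) = -11. (Direct check: I - K =
[[-3, -6, 6, 2],
 [2, 4, -3, -1],
 [6, 9, -8, -3],
 [4, 6, -6, -1]]
has determinant -11.) The finite-dimensional Fredholm alternative says: either (I - K) is invertible, or ker(I - K) ≠ {0} and then range(I - K) = ker((I - K)^*)^⊥, with dim ker(I - K) = dim ker((I - K)^*). Since det(I - K) ≠ 0, 1 is not an eigenvalue of K and ker(I - K) = {0}, so we are in the first case: for every y there is a unique x = (I - K)^(-1) y. Explicitly, by the Sherman–Morrison formula, (I - u v^T)^(-1) = I + u v^T/(1 - v·u), i.e. (I - K)^(-1) = I + K/(-11).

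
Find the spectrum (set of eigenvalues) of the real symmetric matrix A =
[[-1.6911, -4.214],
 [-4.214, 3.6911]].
sigma(A) ≈ {-4, 6}

A is real symmetric, so its spectrum consists of real eigenvalues. Expanding the characteristic polynomial of the displayed matrix gives
  det(λ I - A) = p(λ) = λ^2 + (-2)λ + (-24).
Solving p(λ) = 0 yields eigenvalues ≈ -4, 6. (A is shown rounded to 4 decimals, so these recover the underlying integer eigenvalues to within that precision.)
Verification: the trace of A = 2 equals the sum of eigenvalues 2, and det(A) ≈ -23.9998 matches the eigenvalue product -24.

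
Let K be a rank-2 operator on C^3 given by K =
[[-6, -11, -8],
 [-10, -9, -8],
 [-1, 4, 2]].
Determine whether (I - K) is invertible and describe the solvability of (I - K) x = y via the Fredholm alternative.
(I - K) is invertible (det(I - K) = -48 ≠ 0), so for every y in C^3 the equation (I - K) x = y has a unique solution.

K has rank 2 and factors as K = U V^T = u1 v1^T + u2 v2^T with u1 = (3, 1, -2), v1 = (-1, -3, -2), u2 = (1, 3, 1), v2 = (-3, -2, -2) (multiplying out reproduces the displayed K). The nonzero eigenvalues of U V^T coincide with those of the 2 x 2 matrix G = V^T U = [[v1·u1, v1·u2], [v2·u1, v2·u2]] = [[-2, -12], [-7, -11]], and by the Sylvester determinant identity det(I_3 - U V^T) = det(I_2 - V^T U) = det([[3, 12], [7, 12]]) = (3)(12) - (12)(7) = -48. (Direct check: I - K =
[[7, 11, 8],
 [10, 10, 8],
 [1, -4, -1]]
has determinant -48.) The finite-dimensional Fredholm alternative says: either (I - K) is invertible, or ker(I - K) ≠ {0} and then range(I - K) = ker((I - K)^*)^⊥, with dim ker(I - K) = dim ker((I - K)^*). Since det(I - K) ≠ 0, 1 is not an eigenvalue of K and ker(I - K) = {0}, so we are in the first case: for every y there is a unique x = (I - K)^(-1) y. (Explicitly, by the Woodbury identity, (I - U V^T)^(-1) = I + U (I_2 - G)^(-1) V^T.)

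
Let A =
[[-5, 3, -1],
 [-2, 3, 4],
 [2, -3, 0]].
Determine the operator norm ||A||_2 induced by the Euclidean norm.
||A||_2 ≈ 7.6684 (= sqrt(largest eigenvalue of A^T A))

||A||_2 = sigma_max(A) = sqrt(lambda_max(A^T A)). Form the symmetric matrix M = A^T A =
[[33, -27, -3],
 [-27, 27, 9],
 [-3, 9, 17]].
Its characteristic polynomial (trace, sum of principal 2x2 minors, determinant of M give the coefficients) is
  p(λ) = det(λ I - M) = λ^3 - 77λ^2 + 1092λ - 1296.
No integer candidate from the rational root theorem (±divisors of 1296) is a root, so the roots are irrational. The cubic discriminant is Δ = 1410931152 > 0, so there are three distinct real roots. p(1) = -280 and p(2) = 588 have opposite signs, so a root lies in (1, 2); Newton's method refines it to λ ≈ 1.3048. p(16) = 560 and p(17) = -72 have opposite signs, so a root lies in (16, 17); Newton's method refines it to λ ≈ 16.8903. p(58) = -1876 and p(59) = 474 have opposite signs, so a root lies in (58, 59); Newton's method refines it to λ ≈ 58.8049. Check (Vieta): the three roots sum to 77, matching tr M = 77.
So the eigenvalues of A^T A are ≈ 1.3048, 16.8903, 58.8049 (all ≥ 0, as they must be for A^T A). The largest is λ_max ≈ 58.8049, hence ||A||_2 = sqrt(λ_max) ≈ 7.6684.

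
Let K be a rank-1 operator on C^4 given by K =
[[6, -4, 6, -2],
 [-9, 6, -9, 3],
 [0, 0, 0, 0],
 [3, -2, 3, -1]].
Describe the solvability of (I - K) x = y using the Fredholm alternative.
(I - K) is invertible (det(I - K) = -10 ≠ 0), so for every y in C^4 the equation (I - K) x = y has a unique solution.

K has rank 1, so it is an outer product K = u v^T: every row of K is a multiple of one row vector. Reading off the entries, u = (2, -3, 0, 1) and v = (3, -2, 3, -1) (row i of K equals u_i·v^T). A rank-one matrix u v^T satisfies K u = u (v·u) and kills the (3)-dimensional subspace v^⊥, so its characteristic polynomial is lambda^3 (lambda - v·u) with v·u = tr K = 11. Hence the eigenvalues of I - K are 1 (multiplicity 3) and 1 - (11) = -10, so det(I - K) = -10. (Direct check: I - K =
[[-5, 4, -6, 2],
 [9, -5, 9, -3],
 [0, 0, 1, 0],
 [-3, 2, -3, 2]]
has determinant -10.) The finite-dimensional Fredholm alternative says: either (I - K) is invertible, or ker(I - K) ≠ {0} and then range(I - K) = ker((I - K)^*)^⊥, with dim ker(I - K) = dim ker((I - K)^*). Since det(I - K) ≠ 0, 1 is not an eigenvalue of K and ker(I - K) = {0}, so we are in the first case: for every y there is a unique x = (I - K)^(-1) y. Explicitly, by the Sherman–Morrison formula, (I - u v^T)^(-1) = I + u v^T/(1 - v·u), i.e. (I - K)^(-1) = I + K/(-10).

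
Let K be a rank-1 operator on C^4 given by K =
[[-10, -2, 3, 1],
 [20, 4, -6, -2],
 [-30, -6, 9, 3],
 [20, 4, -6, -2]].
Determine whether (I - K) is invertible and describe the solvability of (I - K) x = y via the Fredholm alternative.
(I - K) is singular (det(I - K) = 0, i.e. 1 ∈ sigma(K)). (I - K) x = y is solvable iff y ⊥ ker((I - K)^*) = span{(-10, -2, 3, 1)}, i.e. iff -10y_1 - 2y_2 + 3y_3 + y_4 = 0. When solvable, the solutions are x = y + c·(1, -2, 3, -2), c arbitrary (ker(I - K) = span{(1, -2, 3, -2)}, dimension 1).

K has rank 1, so it is an outer product K = u v^T: every row of K is a multiple of one row vector. Reading off the entries, u = (1, -2, 3, -2) and v = (-10, -2, 3, 1) (row i of K equals u_i·v^T). A rank-one matrix u v^T satisfies K u = u (v·u) and kills the (3)-dimensional subspace v^⊥, so its characteristic polynomial is lambda^3 (lambda - v·u) with v·u = tr K = 1. Hence the eigenvalues of I - K are 1 (multiplicity 3) and 1 - (1) = 0, so det(I - K) = 0. (Direct check: I - K =
[[11, 2, -3, -1],
 [-20, -3, 6, 2],
 [30, 6, -8, -3],
 [-20, -4, 6, 3]]
has determinant 0.) So 1 is an eigenvalue of K and (I - K) is not invertible. The finite-dimensional Fredholm alternative says: either (I - K) is invertible, or ker(I - K) ≠ {0} and then range(I - K) = ker((I - K)^*)^⊥, with dim ker(I - K) = dim ker((I - K)^*). We are in the second case, so we need both kernels. Kernel of I - K: (I - K) u = u - u (v·u) = u - u = 0, so ker(I - K) = span{u} = span{(1, -2, 3, -2)} (it is exactly 1-dimensional because rank(I - K) = 3). Kernel of the adjoint: K is real, so (I - K)^* = I - K^T = I - v u^T, and (I - v u^T) v = v - v (u·v) = 0; hence ker((I - K)^*) = span{v} = span{(-10, -2, 3, 1)}. Therefore (I - K) x = y is solvable iff <y, v> = 0, i.e. iff -10y_1 - 2y_2 + 3y_3 + y_4 = 0. When this holds, K y = u (v·y) = 0, so (I - K) y = y and x = y is a particular solution; the full solution set is the line x = y + c·u = y + c·(1, -2, 3, -2), c ∈ C.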